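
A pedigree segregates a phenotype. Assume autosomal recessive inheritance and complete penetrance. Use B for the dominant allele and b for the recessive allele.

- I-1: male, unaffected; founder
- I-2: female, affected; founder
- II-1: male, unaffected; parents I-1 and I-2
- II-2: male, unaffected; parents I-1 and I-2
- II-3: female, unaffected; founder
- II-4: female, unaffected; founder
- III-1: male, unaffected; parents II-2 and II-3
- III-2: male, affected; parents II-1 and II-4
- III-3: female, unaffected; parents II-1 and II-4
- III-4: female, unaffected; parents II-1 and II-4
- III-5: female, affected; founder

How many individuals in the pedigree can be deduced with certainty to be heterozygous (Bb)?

3

Obligate heterozygotes: II-1 is unaffected so carries B and received b from I-2 (bb), so II-1 is Bb; II-2 is unaffected so carries B and received b from I-2 (bb), so II-2 is Bb; II-4 is unaffected so carries B and passed b to III-2 (bb), so II-4 is Bb.
Every other individual is either homozygous by phenotype or has at least one consistent homozygous assignment, so the count is 3.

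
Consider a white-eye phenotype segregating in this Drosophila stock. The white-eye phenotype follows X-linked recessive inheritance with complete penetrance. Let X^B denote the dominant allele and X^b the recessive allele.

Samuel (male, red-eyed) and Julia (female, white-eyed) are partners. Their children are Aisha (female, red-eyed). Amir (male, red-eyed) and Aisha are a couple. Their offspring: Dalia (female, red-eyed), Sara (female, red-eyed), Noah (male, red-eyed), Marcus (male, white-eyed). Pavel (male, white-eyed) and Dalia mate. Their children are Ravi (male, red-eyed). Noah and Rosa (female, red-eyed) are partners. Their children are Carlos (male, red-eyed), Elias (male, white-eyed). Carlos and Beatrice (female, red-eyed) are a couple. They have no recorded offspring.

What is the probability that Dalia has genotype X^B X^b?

Amir is red-eyed, so Amir is X^B Y.
Aisha is red-eyed so carries B and received b from Julia (X^b X^b), so Aisha is X^B X^b.
Their cross gives offspring ratios 1/2 X^B X^B : 1/2 X^B X^b. Conditioning on Dalia being red-eyed, P(X^B X^b) = 1/2 / 1 = 1/2 before taking Dalia's own offspring into account.
Pavel is white-eyed, so Pavel is X^b Y.
Now use Dalia's offspring. Probability of each recorded status — red-eyed son Ravi: 1/2 if Dalia is X^B X^b, 1 if X^B X^B.
Bayes: P(X^B X^b) = 1/2·1/2 / (1/2·1/2 + 1/2·1) = 1/3.

1/3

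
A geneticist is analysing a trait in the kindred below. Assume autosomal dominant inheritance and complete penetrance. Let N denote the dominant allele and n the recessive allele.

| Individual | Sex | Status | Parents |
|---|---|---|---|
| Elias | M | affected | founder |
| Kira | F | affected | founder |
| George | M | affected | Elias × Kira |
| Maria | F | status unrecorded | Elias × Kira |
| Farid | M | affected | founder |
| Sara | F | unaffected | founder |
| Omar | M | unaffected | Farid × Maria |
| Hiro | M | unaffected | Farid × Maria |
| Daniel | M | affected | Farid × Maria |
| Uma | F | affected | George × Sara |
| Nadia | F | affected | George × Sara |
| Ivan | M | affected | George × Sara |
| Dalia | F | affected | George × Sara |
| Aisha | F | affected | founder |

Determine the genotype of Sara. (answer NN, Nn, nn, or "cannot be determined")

nn

Sara is unaffected, so Sara is nn.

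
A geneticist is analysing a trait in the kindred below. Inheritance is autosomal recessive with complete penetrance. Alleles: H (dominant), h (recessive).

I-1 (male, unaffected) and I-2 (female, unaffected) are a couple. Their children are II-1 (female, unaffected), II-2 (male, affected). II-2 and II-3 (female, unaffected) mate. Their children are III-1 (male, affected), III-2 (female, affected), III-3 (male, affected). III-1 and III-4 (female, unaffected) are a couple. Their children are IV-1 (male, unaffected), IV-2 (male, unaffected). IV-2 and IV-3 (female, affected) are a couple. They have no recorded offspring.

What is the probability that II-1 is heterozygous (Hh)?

I-1 is unaffected so carries H and passed h to II-2 (hh), so I-1 is Hh.
I-2 is unaffected so carries H and passed h to II-2 (hh), so I-2 is Hh.
Their cross gives offspring ratios 1/4 HH : 1/2 Hh : 1/4 hh. Conditioning on II-1 being unaffected, P(Hh) = 1/2 / 3/4 = 2/3.

2/3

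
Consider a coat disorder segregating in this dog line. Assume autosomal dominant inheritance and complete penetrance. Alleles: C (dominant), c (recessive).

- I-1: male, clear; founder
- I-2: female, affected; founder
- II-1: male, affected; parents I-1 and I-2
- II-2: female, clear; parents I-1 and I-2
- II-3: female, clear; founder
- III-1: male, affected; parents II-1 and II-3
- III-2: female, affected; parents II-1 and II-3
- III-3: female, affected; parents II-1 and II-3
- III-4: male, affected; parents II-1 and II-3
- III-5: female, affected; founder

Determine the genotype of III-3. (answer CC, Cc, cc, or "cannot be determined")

From phenotype alone, III-3 is CC or Cc.
III-3 is affected so carries C and received c from II-3 (cc), so III-3 is Cc.

Cc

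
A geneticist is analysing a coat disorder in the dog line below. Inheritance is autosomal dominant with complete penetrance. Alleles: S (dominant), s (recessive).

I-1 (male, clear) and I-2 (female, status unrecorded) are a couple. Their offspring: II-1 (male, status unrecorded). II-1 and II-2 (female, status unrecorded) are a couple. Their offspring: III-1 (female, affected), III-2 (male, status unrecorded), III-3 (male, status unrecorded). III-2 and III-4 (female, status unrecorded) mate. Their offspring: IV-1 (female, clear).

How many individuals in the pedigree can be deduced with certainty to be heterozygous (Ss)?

0

No individual's genotype is forced to Ss by the pedigree, so the count is 0.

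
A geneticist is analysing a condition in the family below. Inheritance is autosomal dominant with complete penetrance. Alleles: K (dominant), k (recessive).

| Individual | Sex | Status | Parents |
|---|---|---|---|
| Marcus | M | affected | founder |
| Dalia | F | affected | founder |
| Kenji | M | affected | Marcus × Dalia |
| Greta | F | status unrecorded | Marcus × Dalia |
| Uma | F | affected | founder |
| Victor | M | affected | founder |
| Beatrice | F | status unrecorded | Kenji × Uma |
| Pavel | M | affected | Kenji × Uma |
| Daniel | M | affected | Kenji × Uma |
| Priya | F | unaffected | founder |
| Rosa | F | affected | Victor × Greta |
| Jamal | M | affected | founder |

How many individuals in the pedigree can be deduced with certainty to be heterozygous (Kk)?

No individual's genotype is forced to Kk by the pedigree, so the count is 0.

0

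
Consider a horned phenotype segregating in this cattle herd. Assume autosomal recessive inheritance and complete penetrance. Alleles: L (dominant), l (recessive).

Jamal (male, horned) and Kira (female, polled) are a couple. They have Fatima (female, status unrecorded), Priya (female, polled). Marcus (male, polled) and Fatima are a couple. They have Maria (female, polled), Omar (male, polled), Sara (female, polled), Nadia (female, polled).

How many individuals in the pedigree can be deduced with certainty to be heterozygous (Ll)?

1

Obligate heterozygotes: Priya is polled so carries L and received l from Jamal (ll), so Priya is Ll.
Every other individual is either homozygous by phenotype or has at least one consistent homozygous assignment, so the count is 1.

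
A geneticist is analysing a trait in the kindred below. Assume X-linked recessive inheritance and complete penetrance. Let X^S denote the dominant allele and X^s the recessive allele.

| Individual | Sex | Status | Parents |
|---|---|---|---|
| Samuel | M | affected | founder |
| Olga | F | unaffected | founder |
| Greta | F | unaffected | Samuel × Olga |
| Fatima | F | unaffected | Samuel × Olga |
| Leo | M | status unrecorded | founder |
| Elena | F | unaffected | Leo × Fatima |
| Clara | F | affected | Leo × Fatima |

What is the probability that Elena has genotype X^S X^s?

1

Elena is unaffected so carries S and received s from Leo (X^s Y), so Elena is X^S X^s, giving P(X^S X^s) = 1.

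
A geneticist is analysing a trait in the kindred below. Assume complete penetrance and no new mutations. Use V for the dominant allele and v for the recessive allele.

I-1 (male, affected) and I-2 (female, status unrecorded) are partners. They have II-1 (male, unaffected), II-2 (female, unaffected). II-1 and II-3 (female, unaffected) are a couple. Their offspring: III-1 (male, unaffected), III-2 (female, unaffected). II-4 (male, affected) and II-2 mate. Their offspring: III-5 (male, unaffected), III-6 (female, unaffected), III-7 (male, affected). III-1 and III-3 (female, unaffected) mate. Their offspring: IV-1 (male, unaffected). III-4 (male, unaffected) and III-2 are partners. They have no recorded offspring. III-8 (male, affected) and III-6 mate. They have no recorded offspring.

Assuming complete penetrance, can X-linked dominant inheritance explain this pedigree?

No

Under X-linked dominant, II-2 (unaffected, female) cannot arise from I-1 (affected) × I-2 (unrecorded).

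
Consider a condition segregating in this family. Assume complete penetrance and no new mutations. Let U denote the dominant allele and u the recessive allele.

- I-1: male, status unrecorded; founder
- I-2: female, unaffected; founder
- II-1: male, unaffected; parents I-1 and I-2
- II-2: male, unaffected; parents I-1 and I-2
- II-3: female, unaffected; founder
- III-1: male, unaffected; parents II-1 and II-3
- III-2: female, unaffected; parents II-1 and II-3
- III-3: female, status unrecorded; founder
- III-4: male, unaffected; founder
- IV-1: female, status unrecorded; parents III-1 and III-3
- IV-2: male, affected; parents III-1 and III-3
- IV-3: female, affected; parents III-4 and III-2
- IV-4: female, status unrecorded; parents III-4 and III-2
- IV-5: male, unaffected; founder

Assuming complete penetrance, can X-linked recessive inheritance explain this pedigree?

Under X-linked recessive, IV-3 (affected, female) cannot arise from III-4 (unaffected) × III-2 (unaffected).

No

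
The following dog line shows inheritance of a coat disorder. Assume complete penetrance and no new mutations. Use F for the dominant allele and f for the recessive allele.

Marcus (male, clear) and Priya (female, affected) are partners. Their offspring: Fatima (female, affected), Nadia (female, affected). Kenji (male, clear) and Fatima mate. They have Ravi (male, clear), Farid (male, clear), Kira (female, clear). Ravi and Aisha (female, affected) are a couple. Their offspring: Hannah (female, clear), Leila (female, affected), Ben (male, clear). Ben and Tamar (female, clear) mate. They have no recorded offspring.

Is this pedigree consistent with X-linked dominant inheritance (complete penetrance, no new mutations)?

A consistent assignment under X-linked dominant exists: Marcus X^f Y, Priya X^F X^F, Fatima X^F X^f, Nadia X^F X^f, Kenji X^f Y, Ravi X^f Y, Farid X^f Y, Kira X^f X^f, Aisha X^F X^f, Hannah X^f X^f, Leila X^F X^f, Ben X^f Y, Tamar X^f X^f.
In this assignment every recorded phenotype matches its genotype and every non-founder's genotype is obtainable from its parents' genotypes, so the pedigree is consistent.

Yes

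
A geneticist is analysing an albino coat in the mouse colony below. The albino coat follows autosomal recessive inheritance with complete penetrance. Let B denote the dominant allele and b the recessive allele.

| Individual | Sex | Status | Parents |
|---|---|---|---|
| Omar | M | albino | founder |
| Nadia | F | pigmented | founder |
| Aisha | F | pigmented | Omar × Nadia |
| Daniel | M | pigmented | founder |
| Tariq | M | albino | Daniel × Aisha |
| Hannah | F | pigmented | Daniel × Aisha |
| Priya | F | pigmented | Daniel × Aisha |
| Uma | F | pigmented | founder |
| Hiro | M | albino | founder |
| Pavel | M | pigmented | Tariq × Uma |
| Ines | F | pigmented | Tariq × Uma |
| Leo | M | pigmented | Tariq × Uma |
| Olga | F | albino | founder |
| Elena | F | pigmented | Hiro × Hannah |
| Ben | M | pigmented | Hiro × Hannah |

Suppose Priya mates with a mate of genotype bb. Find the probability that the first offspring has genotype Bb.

2/3

Daniel is pigmented so carries B and passed b to Tariq (bb), so Daniel is Bb.
Aisha is pigmented so carries B and received b from Omar (bb), so Aisha is Bb.
Priya is a pigmented offspring of Daniel (Bb) × Aisha (Bb), whose cross gives 1/4 BB : 1/2 Bb : 1/4 bb; conditioning on being pigmented, Priya is BB with probability 1/3, Bb with probability 2/3.
Summing over parental genotype combinations, P(offspring has genotype Bb) = 1/3·1 + 2/3·1/2 = 2/3.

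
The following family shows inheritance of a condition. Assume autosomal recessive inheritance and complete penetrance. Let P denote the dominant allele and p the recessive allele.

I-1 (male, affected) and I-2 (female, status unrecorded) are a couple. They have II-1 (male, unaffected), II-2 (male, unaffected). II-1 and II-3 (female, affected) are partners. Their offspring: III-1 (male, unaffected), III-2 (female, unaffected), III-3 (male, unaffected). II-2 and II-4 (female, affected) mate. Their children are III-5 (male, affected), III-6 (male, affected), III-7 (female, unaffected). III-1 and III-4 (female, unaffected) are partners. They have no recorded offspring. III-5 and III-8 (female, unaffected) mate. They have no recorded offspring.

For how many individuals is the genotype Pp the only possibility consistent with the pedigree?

6

Obligate heterozygotes: II-1 is unaffected so carries P and received p from I-1 (pp), so II-1 is Pp; II-2 is unaffected so carries P and received p from I-1 (pp), so II-2 is Pp; III-1 is unaffected so carries P and received p from II-3 (pp), so III-1 is Pp; III-2 is unaffected so carries P and received p from II-3 (pp), so III-2 is Pp; III-3 is unaffected so carries P and received p from II-3 (pp), so III-3 is Pp; III-7 is unaffected so carries P and received p from II-4 (pp), so III-7 is Pp.
Every other individual is either homozygous by phenotype or has at least one consistent homozygous assignment, so the count is 6.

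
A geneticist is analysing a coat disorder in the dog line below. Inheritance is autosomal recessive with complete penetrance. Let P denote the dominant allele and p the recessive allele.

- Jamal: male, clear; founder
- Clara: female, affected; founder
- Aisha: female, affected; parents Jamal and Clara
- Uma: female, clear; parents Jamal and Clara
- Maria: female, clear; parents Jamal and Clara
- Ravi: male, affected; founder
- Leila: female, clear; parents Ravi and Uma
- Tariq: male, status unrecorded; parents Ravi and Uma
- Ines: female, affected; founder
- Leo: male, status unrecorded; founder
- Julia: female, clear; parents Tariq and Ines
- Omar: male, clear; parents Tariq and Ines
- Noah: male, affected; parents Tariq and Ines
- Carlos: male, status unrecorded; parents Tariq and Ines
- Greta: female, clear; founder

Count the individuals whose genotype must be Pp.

7

Obligate heterozygotes: Jamal is clear so carries P and passed p to Aisha (pp), so Jamal is Pp; Uma is clear so carries P and received p from Clara (pp), so Uma is Pp; Maria is clear so carries P and received p from Clara (pp), so Maria is Pp; Leila is clear so carries P and received p from Ravi (pp), so Leila is Pp; Tariq passed P to Julia (Pp, whose p came from Ines) and received p from Ravi (pp), so Tariq is Pp; Julia is clear so carries P and received p from Ines (pp), so Julia is Pp; Omar is clear so carries P and received p from Ines (pp), so Omar is Pp.
Every other individual is either homozygous by phenotype or has at least one consistent homozygous assignment, so the count is 7.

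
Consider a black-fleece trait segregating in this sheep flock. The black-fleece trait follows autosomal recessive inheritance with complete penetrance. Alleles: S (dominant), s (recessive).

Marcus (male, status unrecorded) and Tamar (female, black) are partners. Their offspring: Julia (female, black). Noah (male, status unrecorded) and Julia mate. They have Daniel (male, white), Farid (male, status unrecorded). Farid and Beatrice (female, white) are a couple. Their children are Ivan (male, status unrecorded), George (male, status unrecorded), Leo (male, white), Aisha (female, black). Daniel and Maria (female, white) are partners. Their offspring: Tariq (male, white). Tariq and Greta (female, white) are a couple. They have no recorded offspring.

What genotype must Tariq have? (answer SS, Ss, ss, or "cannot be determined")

Tariq's phenotype allows SS or Ss, and no parent or child forces a single allele at both positions; consistent genotype assignments exist with Tariq as SS or Ss.

cannot be determined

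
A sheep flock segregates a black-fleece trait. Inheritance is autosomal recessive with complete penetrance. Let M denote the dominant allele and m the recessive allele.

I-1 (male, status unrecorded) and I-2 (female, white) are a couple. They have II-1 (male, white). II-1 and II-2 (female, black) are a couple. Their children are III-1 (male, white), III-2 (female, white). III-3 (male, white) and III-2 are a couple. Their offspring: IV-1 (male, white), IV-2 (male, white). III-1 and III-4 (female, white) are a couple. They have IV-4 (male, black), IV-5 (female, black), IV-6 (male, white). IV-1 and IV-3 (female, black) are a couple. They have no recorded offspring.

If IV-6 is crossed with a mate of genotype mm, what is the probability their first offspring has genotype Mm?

2/3

III-1 is white so carries M and received m from II-2 (mm), so III-1 is Mm.
III-4 is white so carries M and passed m to IV-4 (mm), so III-4 is Mm.
IV-6 is a white offspring of III-1 (Mm) × III-4 (Mm), whose cross gives 1/4 MM : 1/2 Mm : 1/4 mm; conditioning on being white, IV-6 is MM with probability 1/3, Mm with probability 2/3.
Summing over parental genotype combinations, P(offspring has genotype Mm) = 1/3·1 + 2/3·1/2 = 2/3.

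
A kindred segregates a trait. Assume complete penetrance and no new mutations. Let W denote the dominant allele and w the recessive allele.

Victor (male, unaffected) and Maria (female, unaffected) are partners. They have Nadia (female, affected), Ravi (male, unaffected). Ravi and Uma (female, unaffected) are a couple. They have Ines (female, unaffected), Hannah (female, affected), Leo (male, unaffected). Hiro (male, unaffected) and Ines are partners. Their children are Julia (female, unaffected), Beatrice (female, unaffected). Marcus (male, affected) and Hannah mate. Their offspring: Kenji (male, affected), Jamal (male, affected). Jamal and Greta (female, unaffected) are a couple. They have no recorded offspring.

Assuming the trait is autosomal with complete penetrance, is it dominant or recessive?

Victor and Maria are both unaffected yet have an affected child Nadia. Under dominance, an affected child requires at least one affected parent, so the trait cannot be dominant.

recessive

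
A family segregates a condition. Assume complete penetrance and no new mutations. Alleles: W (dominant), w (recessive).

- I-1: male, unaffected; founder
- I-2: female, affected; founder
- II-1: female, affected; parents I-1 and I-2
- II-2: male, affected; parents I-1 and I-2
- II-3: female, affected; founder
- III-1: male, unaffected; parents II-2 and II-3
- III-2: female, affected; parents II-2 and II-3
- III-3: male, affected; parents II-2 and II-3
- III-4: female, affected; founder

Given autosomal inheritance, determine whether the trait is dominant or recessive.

dominant

II-2 and II-3 are both affected yet have an unaffected child III-1. Under a recessive model two affected parents are homozygous and every child would be affected, so the trait cannot be recessive.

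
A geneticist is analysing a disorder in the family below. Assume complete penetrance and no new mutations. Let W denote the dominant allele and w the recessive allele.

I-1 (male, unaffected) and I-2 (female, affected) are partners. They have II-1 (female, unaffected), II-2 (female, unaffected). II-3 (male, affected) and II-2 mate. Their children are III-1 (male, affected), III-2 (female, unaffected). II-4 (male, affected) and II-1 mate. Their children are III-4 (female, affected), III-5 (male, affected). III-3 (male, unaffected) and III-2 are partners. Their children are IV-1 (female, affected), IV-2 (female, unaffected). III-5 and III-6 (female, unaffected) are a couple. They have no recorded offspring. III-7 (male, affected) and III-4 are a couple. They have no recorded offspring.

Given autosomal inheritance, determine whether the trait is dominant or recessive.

III-3 and III-2 are both unaffected yet have an affected child IV-1. Under dominance, an affected child requires at least one affected parent, so the trait cannot be dominant.

recessive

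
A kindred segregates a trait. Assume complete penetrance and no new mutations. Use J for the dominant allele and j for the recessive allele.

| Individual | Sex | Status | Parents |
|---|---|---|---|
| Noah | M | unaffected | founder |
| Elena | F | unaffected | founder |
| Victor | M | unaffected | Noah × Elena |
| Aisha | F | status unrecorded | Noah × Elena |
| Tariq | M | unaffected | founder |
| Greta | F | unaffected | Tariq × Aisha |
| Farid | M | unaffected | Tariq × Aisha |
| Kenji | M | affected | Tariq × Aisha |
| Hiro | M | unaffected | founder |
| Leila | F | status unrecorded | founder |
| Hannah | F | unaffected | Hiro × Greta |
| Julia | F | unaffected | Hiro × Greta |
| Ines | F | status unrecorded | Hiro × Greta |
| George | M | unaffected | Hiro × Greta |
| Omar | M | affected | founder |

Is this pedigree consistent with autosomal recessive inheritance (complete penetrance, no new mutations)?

Yes

A consistent assignment under autosomal recessive exists: Noah JJ, Elena Jj, Victor JJ, Aisha Jj, Tariq Jj, Greta JJ, Farid JJ, Kenji jj, Hiro JJ, Leila JJ, Hannah JJ, Julia JJ, Ines JJ, George JJ, Omar jj.
In this assignment every recorded phenotype matches its genotype and every non-founder's genotype is obtainable from its parents' genotypes, so the pedigree is consistent.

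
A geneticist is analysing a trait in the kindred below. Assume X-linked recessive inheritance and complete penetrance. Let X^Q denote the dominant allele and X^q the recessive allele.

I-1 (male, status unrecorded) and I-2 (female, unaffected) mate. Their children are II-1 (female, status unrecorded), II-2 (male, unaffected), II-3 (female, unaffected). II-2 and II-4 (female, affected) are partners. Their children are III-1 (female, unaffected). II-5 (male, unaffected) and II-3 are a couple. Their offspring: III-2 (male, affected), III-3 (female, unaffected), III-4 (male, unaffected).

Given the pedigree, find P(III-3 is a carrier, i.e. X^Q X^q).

II-5 is unaffected, so II-5 is X^Q Y.
II-3 is unaffected so carries Q and passed q to III-2 (X^q Y), so II-3 is X^Q X^q.
Their cross gives offspring ratios 1/2 X^Q X^Q : 1/2 X^Q X^q. Conditioning on III-3 being unaffected, P(X^Q X^q) = 1/2 / 1 = 1/2.

1/2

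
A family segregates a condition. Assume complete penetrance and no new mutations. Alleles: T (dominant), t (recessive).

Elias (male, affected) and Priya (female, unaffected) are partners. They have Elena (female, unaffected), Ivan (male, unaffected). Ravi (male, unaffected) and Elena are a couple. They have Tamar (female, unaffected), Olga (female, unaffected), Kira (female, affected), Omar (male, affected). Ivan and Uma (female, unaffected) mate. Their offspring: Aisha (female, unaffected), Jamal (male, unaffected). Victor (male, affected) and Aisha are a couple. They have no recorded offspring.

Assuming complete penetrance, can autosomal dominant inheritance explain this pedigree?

No

Under autosomal dominant, Kira (affected, female) cannot arise from Ravi (unaffected) × Elena (unaffected).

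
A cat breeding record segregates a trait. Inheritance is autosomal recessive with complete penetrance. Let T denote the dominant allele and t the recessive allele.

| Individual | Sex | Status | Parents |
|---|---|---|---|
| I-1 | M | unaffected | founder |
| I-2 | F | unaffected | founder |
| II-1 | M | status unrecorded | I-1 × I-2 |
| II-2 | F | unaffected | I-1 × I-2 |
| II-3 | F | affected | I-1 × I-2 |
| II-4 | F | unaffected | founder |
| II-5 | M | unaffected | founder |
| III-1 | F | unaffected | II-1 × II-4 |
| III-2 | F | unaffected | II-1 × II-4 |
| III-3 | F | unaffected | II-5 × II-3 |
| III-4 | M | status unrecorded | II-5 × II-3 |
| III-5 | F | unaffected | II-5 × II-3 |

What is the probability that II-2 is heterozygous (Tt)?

2/3

I-1 is unaffected so carries T and passed t to II-3 (tt), so I-1 is Tt.
I-2 is unaffected so carries T and passed t to II-3 (tt), so I-2 is Tt.
Their cross gives offspring ratios 1/4 TT : 1/2 Tt : 1/4 tt. Conditioning on II-2 being unaffected, P(Tt) = 1/2 / 3/4 = 2/3.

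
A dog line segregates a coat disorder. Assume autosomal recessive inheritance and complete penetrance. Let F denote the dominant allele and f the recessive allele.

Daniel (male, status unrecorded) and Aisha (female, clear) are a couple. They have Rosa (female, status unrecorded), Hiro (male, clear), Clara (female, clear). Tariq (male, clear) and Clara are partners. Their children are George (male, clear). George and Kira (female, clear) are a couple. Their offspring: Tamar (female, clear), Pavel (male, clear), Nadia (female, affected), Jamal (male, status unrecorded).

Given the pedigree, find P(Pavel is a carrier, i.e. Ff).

2/3

George is clear so carries F and passed f to Nadia (ff), so George is Ff.
Kira is clear so carries F and passed f to Nadia (ff), so Kira is Ff.
Their cross gives offspring ratios 1/4 FF : 1/2 Ff : 1/4 ff. Conditioning on Pavel being clear, P(Ff) = 1/2 / 3/4 = 2/3.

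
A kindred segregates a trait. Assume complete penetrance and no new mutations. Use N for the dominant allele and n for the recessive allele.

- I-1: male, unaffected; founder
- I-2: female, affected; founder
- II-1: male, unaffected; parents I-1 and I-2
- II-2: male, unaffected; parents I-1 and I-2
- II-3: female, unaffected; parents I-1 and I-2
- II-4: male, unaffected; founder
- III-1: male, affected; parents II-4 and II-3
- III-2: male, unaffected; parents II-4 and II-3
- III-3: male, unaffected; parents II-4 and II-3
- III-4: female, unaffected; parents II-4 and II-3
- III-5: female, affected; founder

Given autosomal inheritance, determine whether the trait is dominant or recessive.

II-4 and II-3 are both unaffected yet have an affected child III-1. Under dominance, an affected child requires at least one affected parent, so the trait cannot be dominant.

recessive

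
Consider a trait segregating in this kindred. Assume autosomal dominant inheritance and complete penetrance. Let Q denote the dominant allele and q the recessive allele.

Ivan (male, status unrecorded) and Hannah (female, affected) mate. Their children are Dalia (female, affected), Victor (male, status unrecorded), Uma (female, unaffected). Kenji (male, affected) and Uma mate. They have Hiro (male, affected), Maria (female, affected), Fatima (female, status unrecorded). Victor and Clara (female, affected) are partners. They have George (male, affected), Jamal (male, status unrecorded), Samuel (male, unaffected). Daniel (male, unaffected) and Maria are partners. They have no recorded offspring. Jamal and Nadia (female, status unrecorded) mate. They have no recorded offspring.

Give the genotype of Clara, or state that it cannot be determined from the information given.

From phenotype alone, Clara is QQ or Qq.
Clara is affected so carries Q and passed q to Samuel (qq), so Clara is Qq.

Qq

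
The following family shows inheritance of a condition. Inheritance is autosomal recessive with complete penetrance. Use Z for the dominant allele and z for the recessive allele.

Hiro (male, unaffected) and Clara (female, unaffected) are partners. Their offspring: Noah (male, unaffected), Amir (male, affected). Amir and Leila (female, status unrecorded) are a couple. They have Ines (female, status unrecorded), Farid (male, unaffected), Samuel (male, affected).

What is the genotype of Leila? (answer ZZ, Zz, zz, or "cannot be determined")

Zz

From phenotype alone, Leila is ZZ or Zz or zz.
Leila passed Z to Farid (Zz, whose z came from Amir) and passed z to Samuel (zz), so Leila is Zz.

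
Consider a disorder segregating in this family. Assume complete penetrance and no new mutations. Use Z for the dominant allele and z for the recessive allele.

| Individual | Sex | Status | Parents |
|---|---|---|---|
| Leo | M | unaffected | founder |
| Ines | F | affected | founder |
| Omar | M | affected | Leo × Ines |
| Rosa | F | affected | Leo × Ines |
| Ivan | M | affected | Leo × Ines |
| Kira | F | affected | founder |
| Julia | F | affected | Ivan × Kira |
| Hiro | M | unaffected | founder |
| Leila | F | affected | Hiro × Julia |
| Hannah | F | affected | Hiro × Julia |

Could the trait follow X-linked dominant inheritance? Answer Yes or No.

Yes

A consistent assignment under X-linked dominant exists: Leo X^z Y, Ines X^Z X^Z, Omar X^Z Y, Rosa X^Z X^z, Ivan X^Z Y, Kira X^Z X^Z, Julia X^Z X^Z, Hiro X^z Y, Leila X^Z X^z, Hannah X^Z X^z.
In this assignment every recorded phenotype matches its genotype and every non-founder's genotype is obtainable from its parents' genotypes, so the pedigree is consistent.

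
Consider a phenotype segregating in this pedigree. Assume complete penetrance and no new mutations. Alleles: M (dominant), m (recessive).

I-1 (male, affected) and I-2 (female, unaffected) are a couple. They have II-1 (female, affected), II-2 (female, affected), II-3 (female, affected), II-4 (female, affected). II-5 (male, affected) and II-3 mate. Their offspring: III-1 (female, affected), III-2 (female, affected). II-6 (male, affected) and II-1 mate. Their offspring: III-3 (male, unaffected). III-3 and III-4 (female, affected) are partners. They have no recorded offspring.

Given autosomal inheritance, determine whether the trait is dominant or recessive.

dominant

II-6 and II-1 are both affected yet have an unaffected child III-3. Under a recessive model two affected parents are homozygous and every child would be affected, so the trait cannot be recessive.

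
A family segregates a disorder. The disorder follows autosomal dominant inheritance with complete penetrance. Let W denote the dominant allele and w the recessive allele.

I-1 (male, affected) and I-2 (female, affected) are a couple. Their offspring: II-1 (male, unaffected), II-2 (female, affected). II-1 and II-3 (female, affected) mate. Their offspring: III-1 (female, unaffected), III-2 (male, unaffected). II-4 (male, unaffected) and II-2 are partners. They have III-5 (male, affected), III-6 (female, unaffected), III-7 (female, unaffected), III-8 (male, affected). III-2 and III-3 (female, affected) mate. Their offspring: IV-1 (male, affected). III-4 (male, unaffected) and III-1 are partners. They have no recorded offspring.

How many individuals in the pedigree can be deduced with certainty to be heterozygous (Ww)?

7

Obligate heterozygotes: I-1 is affected so carries W and passed w to II-1 (ww), so I-1 is Ww; I-2 is affected so carries W and passed w to II-1 (ww), so I-2 is Ww; II-2 is affected so carries W and passed w to III-6 (ww), so II-2 is Ww; II-3 is affected so carries W and passed w to III-1 (ww), so II-3 is Ww; III-5 is affected so carries W and received w from II-4 (ww), so III-5 is Ww; III-8 is affected so carries W and received w from II-4 (ww), so III-8 is Ww; IV-1 is affected so carries W and received w from III-2 (ww), so IV-1 is Ww.
Every other individual is either homozygous by phenotype or has at least one consistent homozygous assignment, so the count is 7.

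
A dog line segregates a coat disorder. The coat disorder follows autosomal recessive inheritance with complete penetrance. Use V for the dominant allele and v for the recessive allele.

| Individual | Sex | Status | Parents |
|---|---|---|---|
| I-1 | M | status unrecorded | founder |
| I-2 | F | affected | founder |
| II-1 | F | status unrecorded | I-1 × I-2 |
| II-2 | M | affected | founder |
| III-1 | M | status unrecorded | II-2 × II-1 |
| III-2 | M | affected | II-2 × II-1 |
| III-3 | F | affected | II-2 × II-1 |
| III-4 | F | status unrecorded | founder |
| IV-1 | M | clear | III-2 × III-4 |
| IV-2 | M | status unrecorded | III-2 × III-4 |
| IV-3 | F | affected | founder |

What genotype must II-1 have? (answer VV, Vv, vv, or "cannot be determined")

cannot be determined

II-1's phenotype is unrecorded, and no parent or child forces a single allele at both positions; consistent genotype assignments exist with II-1 as Vv or vv.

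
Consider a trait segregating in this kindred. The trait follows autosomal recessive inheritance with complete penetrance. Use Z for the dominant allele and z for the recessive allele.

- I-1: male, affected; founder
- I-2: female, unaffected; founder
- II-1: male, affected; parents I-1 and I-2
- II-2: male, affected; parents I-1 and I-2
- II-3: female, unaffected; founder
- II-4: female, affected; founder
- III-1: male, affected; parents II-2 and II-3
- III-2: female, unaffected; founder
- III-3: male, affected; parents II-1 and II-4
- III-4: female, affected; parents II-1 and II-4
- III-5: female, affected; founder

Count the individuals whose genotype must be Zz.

Obligate heterozygotes: I-2 is unaffected so carries Z and passed z to II-1 (zz), so I-2 is Zz; II-3 is unaffected so carries Z and passed z to III-1 (zz), so II-3 is Zz.
Every other individual is either homozygous by phenotype or has at least one consistent homozygous assignment, so the count is 2.

2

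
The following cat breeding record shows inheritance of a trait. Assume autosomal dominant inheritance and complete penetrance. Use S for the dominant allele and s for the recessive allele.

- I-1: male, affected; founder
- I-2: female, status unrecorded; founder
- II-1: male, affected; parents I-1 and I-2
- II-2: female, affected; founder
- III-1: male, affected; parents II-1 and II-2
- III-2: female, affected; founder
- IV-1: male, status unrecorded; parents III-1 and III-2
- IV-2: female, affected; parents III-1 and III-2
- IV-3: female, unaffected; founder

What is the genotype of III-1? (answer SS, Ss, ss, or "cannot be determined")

cannot be determined

III-1's phenotype allows SS or Ss, and no parent or child forces a single allele at both positions; consistent genotype assignments exist with III-1 as SS or Ss.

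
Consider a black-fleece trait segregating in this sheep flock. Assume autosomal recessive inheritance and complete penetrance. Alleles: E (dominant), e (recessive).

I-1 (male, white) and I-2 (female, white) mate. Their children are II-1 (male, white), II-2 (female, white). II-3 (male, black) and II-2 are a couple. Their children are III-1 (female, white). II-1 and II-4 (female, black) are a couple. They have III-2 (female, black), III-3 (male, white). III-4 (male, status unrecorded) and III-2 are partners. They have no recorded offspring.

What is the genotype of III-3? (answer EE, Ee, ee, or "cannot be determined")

Ee

From phenotype alone, III-3 is EE or Ee.
III-3 is white so carries E and received e from II-4 (ee), so III-3 is Ee.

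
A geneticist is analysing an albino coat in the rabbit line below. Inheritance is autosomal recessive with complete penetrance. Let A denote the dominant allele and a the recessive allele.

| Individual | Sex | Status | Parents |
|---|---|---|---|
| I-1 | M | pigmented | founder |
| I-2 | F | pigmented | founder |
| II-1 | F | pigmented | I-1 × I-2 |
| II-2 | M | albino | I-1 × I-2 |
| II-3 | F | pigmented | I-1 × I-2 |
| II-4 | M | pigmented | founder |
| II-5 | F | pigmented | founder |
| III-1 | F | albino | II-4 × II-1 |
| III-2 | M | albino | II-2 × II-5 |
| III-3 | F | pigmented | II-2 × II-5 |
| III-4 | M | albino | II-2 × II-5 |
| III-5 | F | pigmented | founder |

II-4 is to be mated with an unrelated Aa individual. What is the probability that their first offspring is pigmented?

3/4

II-4 is pigmented so carries A and passed a to III-1 (aa), so II-4 is Aa.
The cross gives 1/4 AA : 1/2 Aa : 1/4 aa, so P(offspring is pigmented) = 3/4.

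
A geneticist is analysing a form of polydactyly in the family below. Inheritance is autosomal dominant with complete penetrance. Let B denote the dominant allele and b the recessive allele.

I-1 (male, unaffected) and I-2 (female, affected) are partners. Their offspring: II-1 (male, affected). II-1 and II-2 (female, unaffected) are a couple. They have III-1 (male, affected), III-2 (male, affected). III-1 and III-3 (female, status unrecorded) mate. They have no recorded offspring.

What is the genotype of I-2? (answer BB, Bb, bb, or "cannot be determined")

cannot be determined

I-2's phenotype allows BB or Bb, and no parent or child forces a single allele at both positions; consistent genotype assignments exist with I-2 as BB or Bb.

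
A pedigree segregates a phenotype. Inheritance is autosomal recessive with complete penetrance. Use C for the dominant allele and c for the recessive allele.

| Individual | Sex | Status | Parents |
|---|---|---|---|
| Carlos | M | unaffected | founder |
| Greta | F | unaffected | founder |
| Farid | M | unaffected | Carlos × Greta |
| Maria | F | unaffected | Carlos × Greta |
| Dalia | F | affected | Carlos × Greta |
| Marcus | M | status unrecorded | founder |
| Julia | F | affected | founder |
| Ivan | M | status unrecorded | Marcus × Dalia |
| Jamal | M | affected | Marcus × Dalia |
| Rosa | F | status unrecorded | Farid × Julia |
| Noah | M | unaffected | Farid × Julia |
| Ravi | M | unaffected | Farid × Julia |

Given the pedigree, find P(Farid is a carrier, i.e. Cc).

Carlos is unaffected so carries C and passed c to Dalia (cc), so Carlos is Cc.
Greta is unaffected so carries C and passed c to Dalia (cc), so Greta is Cc.
Their cross gives offspring ratios 1/4 CC : 1/2 Cc : 1/4 cc. Conditioning on Farid being unaffected, P(Cc) = 1/2 / 3/4 = 2/3 before taking Farid's own offspring into account.
Julia is affected, so Julia is cc.
Now use Farid's offspring. Probability of each recorded status — unaffected son Noah: 1/2 if Farid is Cc, 1 if CC; unaffected son Ravi: 1/2 if Farid is Cc, 1 if CC. (Rosa: equally likely either way, so uninformative.)
Bayes: P(Cc) = 2/3·1/4 / (2/3·1/4 + 1/3·1) = 1/3.

1/3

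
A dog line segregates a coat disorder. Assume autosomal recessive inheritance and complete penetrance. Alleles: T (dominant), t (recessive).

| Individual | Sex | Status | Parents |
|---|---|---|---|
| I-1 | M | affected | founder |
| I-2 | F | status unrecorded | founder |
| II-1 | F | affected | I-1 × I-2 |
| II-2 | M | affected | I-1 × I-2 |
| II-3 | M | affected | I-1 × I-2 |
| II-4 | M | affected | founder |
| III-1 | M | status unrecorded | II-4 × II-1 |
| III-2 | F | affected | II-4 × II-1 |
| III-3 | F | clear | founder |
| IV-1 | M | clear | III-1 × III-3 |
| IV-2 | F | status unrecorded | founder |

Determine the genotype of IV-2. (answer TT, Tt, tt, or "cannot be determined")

IV-2's phenotype is unrecorded, and no parent or child forces a single allele at both positions; consistent genotype assignments exist with IV-2 as TT or Tt or tt.

cannot be determined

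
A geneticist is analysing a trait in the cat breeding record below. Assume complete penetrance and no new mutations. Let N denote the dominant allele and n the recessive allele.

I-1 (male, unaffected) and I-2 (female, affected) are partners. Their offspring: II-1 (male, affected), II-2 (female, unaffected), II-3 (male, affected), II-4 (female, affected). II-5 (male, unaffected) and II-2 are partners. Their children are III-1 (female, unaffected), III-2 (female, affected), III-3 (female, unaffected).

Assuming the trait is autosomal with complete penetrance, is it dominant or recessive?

II-5 and II-2 are both unaffected yet have an affected child III-2. Under dominance, an affected child requires at least one affected parent, so the trait cannot be dominant.

recessive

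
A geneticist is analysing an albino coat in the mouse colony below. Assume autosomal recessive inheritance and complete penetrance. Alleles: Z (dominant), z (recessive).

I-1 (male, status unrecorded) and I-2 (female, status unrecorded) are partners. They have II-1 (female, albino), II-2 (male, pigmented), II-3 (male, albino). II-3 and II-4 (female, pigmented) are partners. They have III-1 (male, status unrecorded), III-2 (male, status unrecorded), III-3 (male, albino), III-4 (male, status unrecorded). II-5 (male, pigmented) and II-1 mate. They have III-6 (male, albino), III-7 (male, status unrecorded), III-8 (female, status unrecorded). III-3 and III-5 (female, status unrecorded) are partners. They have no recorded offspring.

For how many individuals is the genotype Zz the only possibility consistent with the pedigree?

Obligate heterozygotes: II-4 is pigmented so carries Z and passed z to III-3 (zz), so II-4 is Zz; II-5 is pigmented so carries Z and passed z to III-6 (zz), so II-5 is Zz.
Every other individual is either homozygous by phenotype or has at least one consistent homozygous assignment, so the count is 2.

2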